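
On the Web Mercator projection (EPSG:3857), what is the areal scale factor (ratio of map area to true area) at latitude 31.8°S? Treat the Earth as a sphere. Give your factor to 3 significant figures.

1.38

For Mercator, h = k = sec φ (a conformal cylindrical projection has a single point scale, 1/cos φ).
Areal scale = k² = sec²φ = 1/cos²(31.8°) = 1/0.8499² = 1.384.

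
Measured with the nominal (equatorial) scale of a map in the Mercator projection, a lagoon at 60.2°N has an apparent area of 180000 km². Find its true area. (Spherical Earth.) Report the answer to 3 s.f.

For Mercator, h = k = sec φ (a conformal cylindrical projection has a single point scale, 1/cos φ).
Areal scale = k² = sec²φ = 1/cos²(60.2°) = 1/0.4970² = 4.049.
True area = apparent / (areal scale) = 180000 / 4.049 ≈ 44500 km².

44500 km²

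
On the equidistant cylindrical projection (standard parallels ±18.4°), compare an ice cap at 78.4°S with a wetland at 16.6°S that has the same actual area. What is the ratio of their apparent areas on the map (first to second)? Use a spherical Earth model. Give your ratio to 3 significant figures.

In the equirectangular projection with standard parallel φ₀ = 18.4° (x = Rλ cos φ₀, y = Rφ), meridians are true-scale (h = 1) and the parallel scale is k = cos φ₀ / cos φ.
Areal scale at 78.4°: h·k = 1.000 × 4.719 = 4.719.
Areal scale at 16.6°: h·k = 1.000 × 0.9901 = 0.9901.
Ratio = 4.719/0.9901 ≈ 4.77.

4.77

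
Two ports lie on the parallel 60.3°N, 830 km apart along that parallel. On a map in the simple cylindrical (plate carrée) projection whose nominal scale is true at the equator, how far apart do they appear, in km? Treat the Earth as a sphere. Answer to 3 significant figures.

1680 km

In the plate carrée (x = Rλ, y = Rφ), meridians are true-scale (h = 1) and parallels are stretched by k = sec φ.
Along the parallel, k = sec 60.3° = 1/0.4955 = 2.018.
Map distance = 830 × 2.018 ≈ 1680 km.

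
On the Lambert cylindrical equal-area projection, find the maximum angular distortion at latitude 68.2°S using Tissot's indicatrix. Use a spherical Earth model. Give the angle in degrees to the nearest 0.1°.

98.5°

The Lambert cylindrical equal-area projection is the cylindrical equal-area projection with its standard parallel at the equator (φ₀ = 0). Cylindrical equal-area (φ₀ = 0°): h = cos φ / cos 0° along meridians, k = cos 0° / cos φ along parallels; h·k = 1.
At 68.2°: h = 0.3714, k = 2.693; principal scales a = 2.693, b = 0.3714.
sin(ω/2) = (a − b)/(a + b) = 2.321/3.064 = 0.7576, so ω = 2 arcsin(0.7576) ≈ 98.5°.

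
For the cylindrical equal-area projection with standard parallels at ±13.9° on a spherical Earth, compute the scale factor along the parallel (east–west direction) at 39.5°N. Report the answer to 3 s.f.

1.26

Cylindrical equal-area (φ₀ = 13.9°): h = cos φ / cos 13.9° along meridians, k = cos 13.9° / cos φ along parallels; h·k = 1.
k = cos 13.9° / cos 39.5° = 0.9707/0.7716 = 1.258.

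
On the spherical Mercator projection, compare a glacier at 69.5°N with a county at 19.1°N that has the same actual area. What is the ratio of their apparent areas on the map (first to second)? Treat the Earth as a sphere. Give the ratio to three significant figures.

7.28

Mercator is conformal with k = sec φ, so areal scale = k² = sec²φ.
At 69.5°: sec²(69.5°) = 1/0.3502² = 8.154.
At 19.1°: sec²(19.1°) = 1/0.9449² = 1.120.
Ratio = 8.154/1.120 = cos²(19.1°)/cos²(69.5°) ≈ 7.28.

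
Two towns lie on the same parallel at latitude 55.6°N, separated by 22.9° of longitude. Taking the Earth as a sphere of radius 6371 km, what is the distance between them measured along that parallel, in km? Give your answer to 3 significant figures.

Arc length along a parallel = R cos φ · Δλ (with Δλ in radians).
= 6371 × cos 55.6° × (22.9° × π/180) = 6371 × 0.5650 × 0.3997 ≈ 1440 km.

1440 km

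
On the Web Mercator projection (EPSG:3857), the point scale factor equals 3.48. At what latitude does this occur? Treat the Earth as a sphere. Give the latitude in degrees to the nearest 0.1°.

Mercator scale is k = sec φ = 1/cos φ.
1/cos φ = 3.48  ⇒  cos φ = 0.2874  ⇒  φ = arccos(0.2874) ≈ 73.3°.

73.3°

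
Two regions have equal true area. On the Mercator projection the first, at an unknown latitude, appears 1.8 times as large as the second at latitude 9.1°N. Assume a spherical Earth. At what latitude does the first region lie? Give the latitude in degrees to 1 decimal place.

42.6°

Mercator areal scale is sec²φ, so apparent-area ratio = sec²φ₁ / sec²φ₂ = cos²φ₂ / cos²φ₁.
cos²φ₂ / cos²φ₁ = 1.8  ⇒  cos φ₁ = cos 9.1° / √1.8 = 0.9874/1.342 = 0.7360.
φ₁ = arccos(0.7360) ≈ 42.6°.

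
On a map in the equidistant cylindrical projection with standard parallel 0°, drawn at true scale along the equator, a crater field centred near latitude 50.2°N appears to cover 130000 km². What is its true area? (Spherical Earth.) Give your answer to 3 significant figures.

83200 km²

For the equirectangular projection with φ₀ = 0 (plate carrée), h = 1 along meridians and k = sec φ along parallels.
Areal scale = h·k = 1 × sec φ; at 50.2°, h = 1.000, k = 1.562, so h·k = 1.562.
True area = apparent / (areal scale) = 130000 / 1.562 ≈ 83200 km².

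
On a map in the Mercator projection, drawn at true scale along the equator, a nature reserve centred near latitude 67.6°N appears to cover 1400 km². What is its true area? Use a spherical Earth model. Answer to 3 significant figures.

203 km²

For Mercator, h = k = sec φ (a conformal cylindrical projection has a single point scale, 1/cos φ).
Areal scale = k² = sec²φ = 1/cos²(67.6°) = 1/0.3811² = 6.886.
True area = apparent / (areal scale) = 1400 / 6.886 ≈ 203 km².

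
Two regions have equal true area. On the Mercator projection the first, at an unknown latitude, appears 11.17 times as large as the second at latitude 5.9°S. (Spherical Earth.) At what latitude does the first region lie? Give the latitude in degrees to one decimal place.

72.7°

For equal true areas on Mercator, apparent areas scale as sec²φ, so the ratio is cos²φ₂ / cos²φ₁.
cos²φ₂ / cos²φ₁ = 11.17  ⇒  cos φ₁ = cos 5.9° / √11.17 = 0.9947/3.342 = 0.2976.
φ₁ = arccos(0.2976) ≈ 72.7°.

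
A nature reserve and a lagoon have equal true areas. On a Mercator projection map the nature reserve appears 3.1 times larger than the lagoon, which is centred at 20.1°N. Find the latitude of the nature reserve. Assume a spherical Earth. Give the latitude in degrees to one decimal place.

Mercator areal scale is sec²φ, so apparent-area ratio = sec²φ₁ / sec²φ₂ = cos²φ₂ / cos²φ₁.
cos²φ₂ / cos²φ₁ = 3.1  ⇒  cos φ₁ = cos 20.1° / √3.1 = 0.9391/1.761 = 0.5334.
φ₁ = arccos(0.5334) ≈ 57.8°.

57.8°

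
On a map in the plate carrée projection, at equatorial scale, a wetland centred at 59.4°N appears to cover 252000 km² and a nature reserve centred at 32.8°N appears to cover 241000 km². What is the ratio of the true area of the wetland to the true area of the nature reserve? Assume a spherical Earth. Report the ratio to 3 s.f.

0.633

Plate carrée has h = 1 and k = sec φ, giving areal scale sec φ; true area = (apparent area) · cos φ.
True area of wetland: 252000 × cos(59.4°) = 252000 × 0.5090 = 128300 km².
True area of nature reserve: 241000 × cos(32.8°) = 241000 × 0.8406 = 202600 km².
Ratio = 128300 / 202600 ≈ 0.633.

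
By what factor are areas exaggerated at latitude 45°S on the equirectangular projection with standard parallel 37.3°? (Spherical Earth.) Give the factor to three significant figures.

In the equirectangular projection with standard parallel φ₀ = 37.3° (x = Rλ cos φ₀, y = Rφ), meridians are true-scale (h = 1) and the parallel scale is k = cos φ₀ / cos φ.
Areal scale = h·k = 1 × cos φ₀ / cos φ; at 45°, h = 1.000, k = 1.125, so h·k = 1.125.

1.12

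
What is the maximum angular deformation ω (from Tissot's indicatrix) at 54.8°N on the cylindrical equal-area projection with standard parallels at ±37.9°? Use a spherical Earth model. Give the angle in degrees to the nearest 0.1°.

35.4°

A cylindrical equal-area projection with standard parallel φ₀ has meridian scale h = cos φ / cos φ₀ and parallel scale k = cos φ₀ / cos φ (so areas are preserved, h·k = 1).
At 54.8°: h = 0.7305, k = 1.369; principal scales a = 1.369, b = 0.7305.
sin(ω/2) = (a − b)/(a + b) = 0.6384/2.099 = 0.3041, so ω = 2 arcsin(0.3041) ≈ 35.4°.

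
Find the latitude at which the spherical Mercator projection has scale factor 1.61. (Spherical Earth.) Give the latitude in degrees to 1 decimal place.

51.6°

Mercator scale is k = sec φ = 1/cos φ.
1/cos φ = 1.61  ⇒  cos φ = 0.6211  ⇒  φ = arccos(0.6211) ≈ 51.6°.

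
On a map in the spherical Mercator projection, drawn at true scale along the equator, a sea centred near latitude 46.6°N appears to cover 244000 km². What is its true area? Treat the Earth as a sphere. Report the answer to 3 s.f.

115000 km²

Mercator is conformal, so the point scale is isotropic: h = k = sec φ = 1/cos φ.
Areal scale = k² = sec²φ = 1/cos²(46.6°) = 1/0.6871² = 2.118.
True area = apparent / (areal scale) = 244000 / 2.118 ≈ 115000 km².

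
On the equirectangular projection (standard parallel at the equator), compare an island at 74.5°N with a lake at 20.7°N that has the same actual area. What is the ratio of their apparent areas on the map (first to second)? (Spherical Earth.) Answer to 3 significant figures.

In the plate carrée (x = Rλ, y = Rφ), meridians are true-scale (h = 1) and parallels are stretched by k = sec φ.
Areal scale at 74.5°: h·k = 1.000 × 3.742 = 3.742.
Areal scale at 20.7°: h·k = 1.000 × 1.069 = 1.069.
Ratio = 3.742/1.069 ≈ 3.50.

3.50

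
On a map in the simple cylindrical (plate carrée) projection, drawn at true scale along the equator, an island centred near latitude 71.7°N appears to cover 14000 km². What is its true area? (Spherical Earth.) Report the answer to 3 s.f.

4400 km²

Plate carrée maps x = Rλ, y = Rφ. The meridian scale is h = 1 and the parallel scale is k = 1/cos φ = sec φ.
Areal scale = h·k = 1 × sec φ; at 71.7°, h = 1.000, k = 3.185, so h·k = 3.185.
True area = apparent / (areal scale) = 14000 / 3.185 ≈ 4400 km².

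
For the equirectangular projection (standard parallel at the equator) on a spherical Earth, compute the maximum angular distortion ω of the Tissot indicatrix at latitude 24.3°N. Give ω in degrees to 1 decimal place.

5.3°

In the plate carrée (x = Rλ, y = Rφ), meridians are true-scale (h = 1) and parallels are stretched by k = sec φ.
At 24.3°: h = 1.000, k = 1.097; principal scales a = 1.097, b = 1.000.
sin(ω/2) = (a − b)/(a + b) = 0.09721/2.097 = 0.04635, so ω = 2 arcsin(0.04635) ≈ 5.3°.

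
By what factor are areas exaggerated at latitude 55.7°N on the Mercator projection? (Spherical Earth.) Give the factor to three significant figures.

Mercator is conformal, so the point scale is isotropic: h = k = sec φ = 1/cos φ.
Areal scale = k² = sec²φ = 1/cos²(55.7°) = 1/0.5635² = 3.149.

3.15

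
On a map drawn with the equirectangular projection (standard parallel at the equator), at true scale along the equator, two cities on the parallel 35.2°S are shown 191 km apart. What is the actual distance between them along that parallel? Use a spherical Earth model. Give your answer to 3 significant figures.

156 km

Plate carrée maps x = Rλ, y = Rφ. The meridian scale is h = 1 and the parallel scale is k = 1/cos φ = sec φ.
Along the parallel at 35.2°, map distances are exaggerated by k = sec 35.2° = 1.224.
True distance = 191 / 1.224 = 191 × cos 35.2° ≈ 156 km.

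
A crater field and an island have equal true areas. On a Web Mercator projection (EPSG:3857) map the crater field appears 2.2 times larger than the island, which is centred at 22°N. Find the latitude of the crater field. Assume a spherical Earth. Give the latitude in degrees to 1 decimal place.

51.3°

On Mercator, (apparent₁)/(apparent₂) = sec²φ₁ / sec²φ₂ when true areas are equal.
cos²φ₂ / cos²φ₁ = 2.2  ⇒  cos φ₁ = cos 22° / √2.2 = 0.9272/1.483 = 0.6251.
φ₁ = arccos(0.6251) ≈ 51.3°.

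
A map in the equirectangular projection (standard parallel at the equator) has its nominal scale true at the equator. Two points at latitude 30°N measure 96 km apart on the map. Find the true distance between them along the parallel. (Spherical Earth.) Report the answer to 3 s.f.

83.1 km

For the equirectangular projection with φ₀ = 0 (plate carrée), h = 1 along meridians and k = sec φ along parallels.
Along the parallel at 30°, map distances are exaggerated by k = sec 30° = 1.155.
True distance = 96 / 1.155 = 96 × cos 30° ≈ 83.1 km.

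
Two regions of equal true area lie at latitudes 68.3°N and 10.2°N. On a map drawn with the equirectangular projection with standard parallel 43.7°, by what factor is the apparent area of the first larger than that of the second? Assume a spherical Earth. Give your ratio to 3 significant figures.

2.66

In the equirectangular projection with standard parallel φ₀ = 43.7° (x = Rλ cos φ₀, y = Rφ), meridians are true-scale (h = 1) and the parallel scale is k = cos φ₀ / cos φ.
Areal scale at 68.3°: h·k = 1.000 × 1.955 = 1.955.
Areal scale at 10.2°: h·k = 1.000 × 0.7346 = 0.7346.
Ratio = 1.955/0.7346 ≈ 2.66.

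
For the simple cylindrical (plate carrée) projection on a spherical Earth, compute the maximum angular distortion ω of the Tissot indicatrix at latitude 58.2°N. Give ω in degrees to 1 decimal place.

36.1°

In the plate carrée (x = Rλ, y = Rφ), meridians are true-scale (h = 1) and parallels are stretched by k = sec φ.
At 58.2°: h = 1.000, k = 1.898; principal scales a = 1.898, b = 1.000.
sin(ω/2) = (a − b)/(a + b) = 0.8977/2.898 = 0.3098, so ω = 2 arcsin(0.3098) ≈ 36.1°.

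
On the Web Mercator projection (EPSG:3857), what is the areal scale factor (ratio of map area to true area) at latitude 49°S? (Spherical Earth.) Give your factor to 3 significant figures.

For Mercator, h = k = sec φ (a conformal cylindrical projection has a single point scale, 1/cos φ).
Areal scale = k² = sec²φ = 1/cos²(49°) = 1/0.6561² = 2.323.

2.32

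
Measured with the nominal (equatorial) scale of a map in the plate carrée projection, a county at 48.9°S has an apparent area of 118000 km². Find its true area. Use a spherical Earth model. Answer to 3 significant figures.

77600 km²

Plate carrée maps x = Rλ, y = Rφ. The meridian scale is h = 1 and the parallel scale is k = 1/cos φ = sec φ.
Areal scale = h·k = 1 × sec φ; at 48.9°, h = 1.000, k = 1.521, so h·k = 1.521.
True area = apparent / (areal scale) = 118000 / 1.521 ≈ 77600 km².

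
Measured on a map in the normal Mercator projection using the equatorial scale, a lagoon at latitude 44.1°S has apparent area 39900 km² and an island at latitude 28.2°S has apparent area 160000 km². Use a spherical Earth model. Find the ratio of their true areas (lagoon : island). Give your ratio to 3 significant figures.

On Mercator the areal scale is sec²φ, so true area = apparent × cos²φ.
True area of lagoon: 39900 × cos²(44.1°) = 39900 × 0.5157 = 20580 km².
True area of island: 160000 × cos²(28.2°) = 160000 × 0.7767 = 124300 km².
Ratio = 20580 / 124300 ≈ 0.166.

0.166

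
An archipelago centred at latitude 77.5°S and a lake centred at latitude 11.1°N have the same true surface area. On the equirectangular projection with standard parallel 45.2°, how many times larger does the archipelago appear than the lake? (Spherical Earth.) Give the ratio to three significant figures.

The equidistant cylindrical projection with φ₀ = 45.2° has h = 1 (meridians true) and k = cos φ₀ / cos φ along parallels.
Areal scale at 77.5°: h·k = 1.000 × 3.256 = 3.256.
Areal scale at 11.1°: h·k = 1.000 × 0.7181 = 0.7181.
Ratio = 3.256/0.7181 ≈ 4.53.

4.53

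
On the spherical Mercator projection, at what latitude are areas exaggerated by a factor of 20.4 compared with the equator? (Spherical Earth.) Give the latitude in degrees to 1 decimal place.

Mercator areal scale is sec²φ.
sec²φ = 20.4  ⇒  cos²φ = 0.04902  ⇒  cos φ = 0.2214.
φ = arccos(0.2214) ≈ 77.2°.

77.2°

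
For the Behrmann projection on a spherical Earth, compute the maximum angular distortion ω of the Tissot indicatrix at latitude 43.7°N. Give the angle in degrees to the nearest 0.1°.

20.6°

Behrmann is a cylindrical equal-area projection with standard parallels at ±30°. Cylindrical equal-area (φ₀ = 30°): h = cos φ / cos 30° along meridians, k = cos 30° / cos φ along parallels; h·k = 1.
At 43.7°: h = 0.8348, k = 1.198; principal scales a = 1.198, b = 0.8348.
sin(ω/2) = (a − b)/(a + b) = 0.3631/2.033 = 0.1786, so ω = 2 arcsin(0.1786) ≈ 20.6°.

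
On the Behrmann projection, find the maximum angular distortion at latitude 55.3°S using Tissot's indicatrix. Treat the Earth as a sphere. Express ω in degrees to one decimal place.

46.7°

The Behrmann projection is cylindrical equal-area with φ₀ = 30°. A cylindrical equal-area projection with standard parallel φ₀ has meridian scale h = cos φ / cos φ₀ and parallel scale k = cos φ₀ / cos φ (so areas are preserved, h·k = 1).
At 55.3°: h = 0.6573, k = 1.521; principal scales a = 1.521, b = 0.6573.
sin(ω/2) = (a − b)/(a + b) = 0.8639/2.179 = 0.3965, so ω = 2 arcsin(0.3965) ≈ 46.7°.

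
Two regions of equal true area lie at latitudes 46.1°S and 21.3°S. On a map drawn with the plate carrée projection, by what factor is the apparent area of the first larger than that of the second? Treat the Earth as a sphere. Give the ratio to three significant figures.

In the plate carrée (x = Rλ, y = Rφ), meridians are true-scale (h = 1) and parallels are stretched by k = sec φ.
Areal scale at 46.1°: h·k = 1.000 × 1.442 = 1.442.
Areal scale at 21.3°: h·k = 1.000 × 1.073 = 1.073.
Ratio = 1.442/1.073 ≈ 1.34.

1.34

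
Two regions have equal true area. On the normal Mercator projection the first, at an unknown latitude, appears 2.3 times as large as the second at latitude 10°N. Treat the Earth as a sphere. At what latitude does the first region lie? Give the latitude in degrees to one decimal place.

49.5°

Mercator areal scale is sec²φ, so apparent-area ratio = sec²φ₁ / sec²φ₂ = cos²φ₂ / cos²φ₁.
cos²φ₂ / cos²φ₁ = 2.3  ⇒  cos φ₁ = cos 10° / √2.3 = 0.9848/1.517 = 0.6494.
φ₁ = arccos(0.6494) ≈ 49.5°.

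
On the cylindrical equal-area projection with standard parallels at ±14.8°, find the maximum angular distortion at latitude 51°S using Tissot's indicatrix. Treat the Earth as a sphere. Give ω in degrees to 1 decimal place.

A cylindrical equal-area projection with standard parallel φ₀ has meridian scale h = cos φ / cos φ₀ and parallel scale k = cos φ₀ / cos φ (so areas are preserved, h·k = 1).
At 51°: h = 0.6509, k = 1.536; principal scales a = 1.536, b = 0.6509.
sin(ω/2) = (a − b)/(a + b) = 0.8854/2.187 = 0.4048, so ω = 2 arcsin(0.4048) ≈ 47.8°.

47.8°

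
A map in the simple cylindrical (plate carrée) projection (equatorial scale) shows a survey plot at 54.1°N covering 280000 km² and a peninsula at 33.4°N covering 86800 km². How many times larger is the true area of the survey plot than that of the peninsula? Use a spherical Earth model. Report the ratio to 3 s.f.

Plate carrée has h = 1 and k = sec φ, giving areal scale sec φ; true area = (apparent area) · cos φ.
True area of survey plot: 280000 × cos(54.1°) = 280000 × 0.5864 = 164200 km².
True area of peninsula: 86800 × cos(33.4°) = 86800 × 0.8348 = 72460 km².
Ratio = 164200 / 72460 ≈ 2.27.

2.27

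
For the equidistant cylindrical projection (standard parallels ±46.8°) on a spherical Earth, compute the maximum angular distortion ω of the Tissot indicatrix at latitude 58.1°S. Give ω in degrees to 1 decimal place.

In the equirectangular projection with standard parallel φ₀ = 46.8° (x = Rλ cos φ₀, y = Rφ), meridians are true-scale (h = 1) and the parallel scale is k = cos φ₀ / cos φ.
At 58.1°: h = 1.000, k = 1.295; principal scales a = 1.295, b = 1.000.
sin(ω/2) = (a − b)/(a + b) = 0.2954/2.295 = 0.1287, so ω = 2 arcsin(0.1287) ≈ 14.8°.

14.8°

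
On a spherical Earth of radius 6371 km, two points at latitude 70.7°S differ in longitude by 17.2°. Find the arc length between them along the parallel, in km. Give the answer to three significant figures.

632 km

Arc length along a parallel = R cos φ · Δλ (with Δλ in radians).
= 6371 × cos 70.7° × (17.2° × π/180) = 6371 × 0.3305 × 0.3002 ≈ 632 km.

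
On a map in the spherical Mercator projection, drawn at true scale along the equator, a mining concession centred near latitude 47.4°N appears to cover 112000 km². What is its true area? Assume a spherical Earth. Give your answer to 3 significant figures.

Mercator is conformal, so the point scale is isotropic: h = k = sec φ = 1/cos φ.
Areal scale = k² = sec²φ = 1/cos²(47.4°) = 1/0.6769² = 2.183.
True area = apparent / (areal scale) = 112000 / 2.183 ≈ 51300 km².

51300 km²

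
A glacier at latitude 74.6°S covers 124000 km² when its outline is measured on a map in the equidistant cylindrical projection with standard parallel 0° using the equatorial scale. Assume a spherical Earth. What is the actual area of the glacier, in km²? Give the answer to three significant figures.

For the equirectangular projection with φ₀ = 0 (plate carrée), h = 1 along meridians and k = sec φ along parallels.
Areal scale = h·k = 1 × sec φ; at 74.6°, h = 1.000, k = 3.766, so h·k = 3.766.
True area = apparent / (areal scale) = 124000 / 3.766 ≈ 32900 km².

32900 km²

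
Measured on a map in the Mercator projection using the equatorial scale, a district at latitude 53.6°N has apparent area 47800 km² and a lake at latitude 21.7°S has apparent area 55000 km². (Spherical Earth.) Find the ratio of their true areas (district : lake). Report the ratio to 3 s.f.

On Mercator the areal scale is sec²φ, so true area = apparent × cos²φ.
True area of district: 47800 × cos²(53.6°) = 47800 × 0.3521 = 16830 km².
True area of lake: 55000 × cos²(21.7°) = 55000 × 0.8633 = 47480 km².
Ratio = 16830 / 47480 ≈ 0.355.

0.355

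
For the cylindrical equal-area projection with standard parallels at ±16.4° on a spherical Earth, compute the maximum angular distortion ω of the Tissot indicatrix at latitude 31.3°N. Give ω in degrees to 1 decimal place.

13.2°

A cylindrical equal-area projection with standard parallel φ₀ has meridian scale h = cos φ / cos φ₀ and parallel scale k = cos φ₀ / cos φ (so areas are preserved, h·k = 1).
At 31.3°: h = 0.8907, k = 1.123; principal scales a = 1.123, b = 0.8907.
sin(ω/2) = (a − b)/(a + b) = 0.2320/2.013 = 0.1152, so ω = 2 arcsin(0.1152) ≈ 13.2°.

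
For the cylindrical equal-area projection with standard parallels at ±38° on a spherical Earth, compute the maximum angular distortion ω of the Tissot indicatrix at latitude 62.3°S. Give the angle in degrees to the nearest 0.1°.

A cylindrical equal-area projection with standard parallel φ₀ has meridian scale h = cos φ / cos φ₀ and parallel scale k = cos φ₀ / cos φ (so areas are preserved, h·k = 1).
At 62.3°: h = 0.5899, k = 1.695; principal scales a = 1.695, b = 0.5899.
sin(ω/2) = (a − b)/(a + b) = 1.105/2.285 = 0.4837, so ω = 2 arcsin(0.4837) ≈ 57.9°.

57.9°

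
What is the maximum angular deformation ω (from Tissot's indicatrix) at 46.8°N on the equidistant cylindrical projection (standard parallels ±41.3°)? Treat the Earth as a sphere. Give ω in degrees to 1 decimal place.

5.3°

The equidistant cylindrical projection with φ₀ = 41.3° has h = 1 (meridians true) and k = cos φ₀ / cos φ along parallels.
At 46.8°: h = 1.000, k = 1.097; principal scales a = 1.097, b = 1.000.
sin(ω/2) = (a − b)/(a + b) = 0.09746/2.097 = 0.04647, so ω = 2 arcsin(0.04647) ≈ 5.3°.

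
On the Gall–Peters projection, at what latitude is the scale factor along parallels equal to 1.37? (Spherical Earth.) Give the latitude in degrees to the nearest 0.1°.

The Gall–Peters projection is cylindrical equal-area with φ₀ = 45°. A cylindrical equal-area projection with standard parallel φ₀ has meridian scale h = cos φ / cos φ₀ and parallel scale k = cos φ₀ / cos φ (so areas are preserved, h·k = 1).
k = cos φ₀ / cos φ = 1.37  ⇒  cos φ = cos 45° / 1.37 = 0.5161.
φ = arccos(0.5161) ≈ 58.9°.

58.9°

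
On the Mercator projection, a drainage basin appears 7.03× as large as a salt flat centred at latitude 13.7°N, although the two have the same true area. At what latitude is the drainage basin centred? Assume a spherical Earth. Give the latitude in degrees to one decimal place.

For equal true areas on Mercator, apparent areas scale as sec²φ, so the ratio is cos²φ₂ / cos²φ₁.
cos²φ₂ / cos²φ₁ = 7.03  ⇒  cos φ₁ = cos 13.7° / √7.03 = 0.9715/2.651 = 0.3664.
φ₁ = arccos(0.3664) ≈ 68.5°.

68.5°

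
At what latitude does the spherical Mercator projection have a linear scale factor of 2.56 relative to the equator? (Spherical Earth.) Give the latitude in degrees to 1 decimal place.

67.0°

Mercator scale is k = sec φ = 1/cos φ.
1/cos φ = 2.56  ⇒  cos φ = 0.3906  ⇒  φ = arccos(0.3906) ≈ 67.0°.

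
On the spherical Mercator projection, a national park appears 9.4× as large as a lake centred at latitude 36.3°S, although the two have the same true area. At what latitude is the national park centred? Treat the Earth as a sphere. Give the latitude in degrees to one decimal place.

For equal true areas on Mercator, apparent areas scale as sec²φ, so the ratio is cos²φ₂ / cos²φ₁.
cos²φ₂ / cos²φ₁ = 9.4  ⇒  cos φ₁ = cos 36.3° / √9.4 = 0.8059/3.066 = 0.2629.
φ₁ = arccos(0.2629) ≈ 74.8°.

74.8°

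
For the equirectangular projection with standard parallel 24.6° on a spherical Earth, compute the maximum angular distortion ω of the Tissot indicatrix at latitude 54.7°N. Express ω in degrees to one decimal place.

25.8°

The equidistant cylindrical projection with φ₀ = 24.6° has h = 1 (meridians true) and k = cos φ₀ / cos φ along parallels.
At 54.7°: h = 1.000, k = 1.573; principal scales a = 1.573, b = 1.000.
sin(ω/2) = (a − b)/(a + b) = 0.5735/2.573 = 0.2228, so ω = 2 arcsin(0.2228) ≈ 25.8°.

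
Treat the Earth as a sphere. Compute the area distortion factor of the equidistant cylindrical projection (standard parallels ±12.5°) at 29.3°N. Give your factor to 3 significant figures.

In the equirectangular projection with standard parallel φ₀ = 12.5° (x = Rλ cos φ₀, y = Rφ), meridians are true-scale (h = 1) and the parallel scale is k = cos φ₀ / cos φ.
Areal scale = h·k = 1 × cos φ₀ / cos φ; at 29.3°, h = 1.000, k = 1.120, so h·k = 1.120.

1.12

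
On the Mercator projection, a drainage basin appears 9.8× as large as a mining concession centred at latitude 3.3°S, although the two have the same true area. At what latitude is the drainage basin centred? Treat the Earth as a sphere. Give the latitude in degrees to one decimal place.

For equal true areas on Mercator, apparent areas scale as sec²φ, so the ratio is cos²φ₂ / cos²φ₁.
cos²φ₂ / cos²φ₁ = 9.8  ⇒  cos φ₁ = cos 3.3° / √9.8 = 0.9983/3.130 = 0.3189.
φ₁ = arccos(0.3189) ≈ 71.4°.

71.4°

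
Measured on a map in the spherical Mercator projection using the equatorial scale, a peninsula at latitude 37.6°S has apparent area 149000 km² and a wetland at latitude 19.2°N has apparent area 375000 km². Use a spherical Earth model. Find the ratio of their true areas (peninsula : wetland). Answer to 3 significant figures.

0.280

On Mercator the areal scale is sec²φ, so true area = apparent × cos²φ.
True area of peninsula: 149000 × cos²(37.6°) = 149000 × 0.6277 = 93530 km².
True area of wetland: 375000 × cos²(19.2°) = 375000 × 0.8918 = 334400 km².
Ratio = 93530 / 334400 ≈ 0.280.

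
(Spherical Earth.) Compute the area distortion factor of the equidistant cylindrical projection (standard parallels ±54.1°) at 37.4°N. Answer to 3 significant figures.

With standard parallel φ₀ = 54.1°, the equirectangular projection gives x = Rλ cos φ₀, y = Rφ, so h = 1 and k = cos 54.1° / cos φ.
Areal scale = h·k = 1 × cos φ₀ / cos φ; at 37.4°, h = 1.000, k = 0.7381, so h·k = 0.7381.

0.738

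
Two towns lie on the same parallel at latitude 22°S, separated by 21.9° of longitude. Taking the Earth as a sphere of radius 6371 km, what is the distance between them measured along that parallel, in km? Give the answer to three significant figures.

Arc length along a parallel = R cos φ · Δλ (with Δλ in radians).
= 6371 × cos 22° × (21.9° × π/180) = 6371 × 0.9272 × 0.3822 ≈ 2260 km.

2260 km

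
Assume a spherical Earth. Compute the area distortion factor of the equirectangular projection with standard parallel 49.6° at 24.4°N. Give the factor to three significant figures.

In the equirectangular projection with standard parallel φ₀ = 49.6° (x = Rλ cos φ₀, y = Rφ), meridians are true-scale (h = 1) and the parallel scale is k = cos φ₀ / cos φ.
Areal scale = h·k = 1 × cos φ₀ / cos φ; at 24.4°, h = 1.000, k = 0.7117, so h·k = 0.7117.

0.712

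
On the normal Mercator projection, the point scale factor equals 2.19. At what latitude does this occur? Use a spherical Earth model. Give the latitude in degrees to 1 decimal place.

Mercator scale is k = sec φ = 1/cos φ.
1/cos φ = 2.19  ⇒  cos φ = 0.4566  ⇒  φ = arccos(0.4566) ≈ 62.8°.

62.8°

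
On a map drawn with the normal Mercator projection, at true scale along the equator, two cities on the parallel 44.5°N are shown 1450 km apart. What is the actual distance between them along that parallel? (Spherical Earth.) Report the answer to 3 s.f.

1030 km

Mercator is conformal, so the point scale is isotropic: h = k = sec φ = 1/cos φ.
Along the parallel at 44.5°, map distances are exaggerated by k = sec 44.5° = 1.402.
True distance = 1450 / 1.402 = 1450 × cos 44.5° ≈ 1030 km.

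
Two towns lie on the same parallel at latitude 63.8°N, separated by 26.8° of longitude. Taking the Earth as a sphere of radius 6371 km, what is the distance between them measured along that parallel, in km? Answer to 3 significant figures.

1320 km

Arc length along a parallel = R cos φ · Δλ (with Δλ in radians).
= 6371 × cos 63.8° × (26.8° × π/180) = 6371 × 0.4415 × 0.4677 ≈ 1320 km.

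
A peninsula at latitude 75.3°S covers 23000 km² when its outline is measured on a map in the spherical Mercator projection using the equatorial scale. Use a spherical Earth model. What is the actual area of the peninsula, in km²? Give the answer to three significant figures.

Mercator is conformal, so the point scale is isotropic: h = k = sec φ = 1/cos φ.
Areal scale = k² = sec²φ = 1/cos²(75.3°) = 1/0.2538² = 15.53.
True area = apparent / (areal scale) = 23000 / 15.53 ≈ 1480 km².

1480 km²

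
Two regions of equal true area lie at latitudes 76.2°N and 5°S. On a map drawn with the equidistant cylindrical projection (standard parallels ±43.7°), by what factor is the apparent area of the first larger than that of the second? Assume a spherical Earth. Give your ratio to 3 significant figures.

With standard parallel φ₀ = 43.7°, the equirectangular projection gives x = Rλ cos φ₀, y = Rφ, so h = 1 and k = cos 43.7° / cos φ.
Areal scale at 76.2°: h·k = 1.000 × 3.031 = 3.031.
Areal scale at 5°: h·k = 1.000 × 0.7257 = 0.7257.
Ratio = 3.031/0.7257 ≈ 4.18.

4.18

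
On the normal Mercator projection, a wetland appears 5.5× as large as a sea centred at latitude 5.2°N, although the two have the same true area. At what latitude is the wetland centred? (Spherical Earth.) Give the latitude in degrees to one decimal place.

64.9°

For equal true areas on Mercator, apparent areas scale as sec²φ, so the ratio is cos²φ₂ / cos²φ₁.
cos²φ₂ / cos²φ₁ = 5.5  ⇒  cos φ₁ = cos 5.2° / √5.5 = 0.9959/2.345 = 0.4246.
φ₁ = arccos(0.4246) ≈ 64.9°.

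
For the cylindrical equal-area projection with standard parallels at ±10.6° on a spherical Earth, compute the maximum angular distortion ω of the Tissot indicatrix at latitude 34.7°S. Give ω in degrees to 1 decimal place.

20.4°

Cylindrical equal-area (φ₀ = 10.6°): h = cos φ / cos 10.6° along meridians, k = cos 10.6° / cos φ along parallels; h·k = 1.
At 34.7°: h = 0.8364, k = 1.196; principal scales a = 1.196, b = 0.8364.
sin(ω/2) = (a − b)/(a + b) = 0.3592/2.032 = 0.1768, so ω = 2 arcsin(0.1768) ≈ 20.4°.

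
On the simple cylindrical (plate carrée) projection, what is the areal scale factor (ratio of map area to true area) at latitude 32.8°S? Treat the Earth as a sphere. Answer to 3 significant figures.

For the equirectangular projection with φ₀ = 0 (plate carrée), h = 1 along meridians and k = sec φ along parallels.
Areal scale = h·k = 1 × sec φ; at 32.8°, h = 1.000, k = 1.190, so h·k = 1.190.

1.19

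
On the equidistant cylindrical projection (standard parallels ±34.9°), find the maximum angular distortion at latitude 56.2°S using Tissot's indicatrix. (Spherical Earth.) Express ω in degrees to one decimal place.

The equidistant cylindrical projection with φ₀ = 34.9° has h = 1 (meridians true) and k = cos φ₀ / cos φ along parallels.
At 56.2°: h = 1.000, k = 1.474; principal scales a = 1.474, b = 1.000.
sin(ω/2) = (a − b)/(a + b) = 0.4743/2.474 = 0.1917, so ω = 2 arcsin(0.1917) ≈ 22.1°.

22.1°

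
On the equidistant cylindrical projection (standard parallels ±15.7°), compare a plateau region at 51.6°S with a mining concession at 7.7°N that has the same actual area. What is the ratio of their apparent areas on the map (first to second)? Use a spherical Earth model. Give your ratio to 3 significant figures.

1.60

The equidistant cylindrical projection with φ₀ = 15.7° has h = 1 (meridians true) and k = cos φ₀ / cos φ along parallels.
Areal scale at 51.6°: h·k = 1.000 × 1.550 = 1.550.
Areal scale at 7.7°: h·k = 1.000 × 0.9715 = 0.9715.
Ratio = 1.550/0.9715 ≈ 1.60.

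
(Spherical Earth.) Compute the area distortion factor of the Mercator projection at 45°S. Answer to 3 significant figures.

Mercator is conformal, so the point scale is isotropic: h = k = sec φ = 1/cos φ.
Areal scale = k² = sec²φ = 1/cos²(45°) = 1/0.7071² = 2.000.

2.00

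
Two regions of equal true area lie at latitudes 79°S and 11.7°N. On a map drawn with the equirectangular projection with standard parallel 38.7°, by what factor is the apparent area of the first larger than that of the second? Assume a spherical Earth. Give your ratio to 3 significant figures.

5.13

In the equirectangular projection with standard parallel φ₀ = 38.7° (x = Rλ cos φ₀, y = Rφ), meridians are true-scale (h = 1) and the parallel scale is k = cos φ₀ / cos φ.
Areal scale at 79°: h·k = 1.000 × 4.090 = 4.090.
Areal scale at 11.7°: h·k = 1.000 × 0.7970 = 0.7970.
Ratio = 4.090/0.7970 ≈ 5.13.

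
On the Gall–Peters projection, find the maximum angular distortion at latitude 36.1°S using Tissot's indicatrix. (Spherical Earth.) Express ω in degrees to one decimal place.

15.2°

Gall–Peters is a cylindrical equal-area projection with standard parallels at ±45°. A cylindrical equal-area projection with standard parallel φ₀ has meridian scale h = cos φ / cos φ₀ and parallel scale k = cos φ₀ / cos φ (so areas are preserved, h·k = 1).
At 36.1°: h = 1.143, k = 0.8751; principal scales a = 1.143, b = 0.8751.
sin(ω/2) = (a − b)/(a + b) = 0.2675/2.018 = 0.1326, so ω = 2 arcsin(0.1326) ≈ 15.2°.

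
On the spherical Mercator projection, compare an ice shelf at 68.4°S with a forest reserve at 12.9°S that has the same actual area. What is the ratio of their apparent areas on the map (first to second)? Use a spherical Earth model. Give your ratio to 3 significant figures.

On Mercator, area is exaggerated by sec²φ = 1/cos²φ.
At 68.4°: sec²(68.4°) = 1/0.3681² = 7.379.
At 12.9°: sec²(12.9°) = 1/0.9748² = 1.052.
Ratio = 7.379/1.052 = cos²(12.9°)/cos²(68.4°) ≈ 7.01.

7.01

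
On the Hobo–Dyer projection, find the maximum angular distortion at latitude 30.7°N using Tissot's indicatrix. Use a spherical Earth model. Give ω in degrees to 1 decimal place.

9.2°

Hobo–Dyer is a cylindrical equal-area projection with standard parallels at ±37.5°. For cylindrical equal-area with standard parallel φ₀, h = cos φ / cos φ₀ and k = cos φ₀ / cos φ, so h·k = 1.
At 30.7°: h = 1.084, k = 0.9227; principal scales a = 1.084, b = 0.9227.
sin(ω/2) = (a − b)/(a + b) = 0.1612/2.006 = 0.08032, so ω = 2 arcsin(0.08032) ≈ 9.2°.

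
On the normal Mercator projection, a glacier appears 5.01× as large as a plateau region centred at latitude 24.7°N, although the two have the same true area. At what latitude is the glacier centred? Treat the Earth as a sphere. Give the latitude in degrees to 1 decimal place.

Mercator areal scale is sec²φ, so apparent-area ratio = sec²φ₁ / sec²φ₂ = cos²φ₂ / cos²φ₁.
cos²φ₂ / cos²φ₁ = 5.01  ⇒  cos φ₁ = cos 24.7° / √5.01 = 0.9085/2.238 = 0.4059.
φ₁ = arccos(0.4059) ≈ 66.1°.

66.1°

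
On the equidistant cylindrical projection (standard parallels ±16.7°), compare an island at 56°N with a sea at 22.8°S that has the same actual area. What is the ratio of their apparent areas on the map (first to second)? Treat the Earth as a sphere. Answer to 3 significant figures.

1.65

With standard parallel φ₀ = 16.7°, the equirectangular projection gives x = Rλ cos φ₀, y = Rφ, so h = 1 and k = cos 16.7° / cos φ.
Areal scale at 56°: h·k = 1.000 × 1.713 = 1.713.
Areal scale at 22.8°: h·k = 1.000 × 1.039 = 1.039.
Ratio = 1.713/1.039 ≈ 1.65.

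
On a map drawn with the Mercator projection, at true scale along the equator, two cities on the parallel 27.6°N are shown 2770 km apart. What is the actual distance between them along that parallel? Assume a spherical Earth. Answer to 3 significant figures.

For Mercator, h = k = sec φ (a conformal cylindrical projection has a single point scale, 1/cos φ).
Along the parallel at 27.6°, map distances are exaggerated by k = sec 27.6° = 1.128.
True distance = 2770 / 1.128 = 2770 × cos 27.6° ≈ 2450 km.

2450 km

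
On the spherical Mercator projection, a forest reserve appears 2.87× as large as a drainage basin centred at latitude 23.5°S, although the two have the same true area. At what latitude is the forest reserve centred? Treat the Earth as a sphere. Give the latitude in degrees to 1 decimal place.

57.2°

For equal true areas on Mercator, apparent areas scale as sec²φ, so the ratio is cos²φ₂ / cos²φ₁.
cos²φ₂ / cos²φ₁ = 2.87  ⇒  cos φ₁ = cos 23.5° / √2.87 = 0.9171/1.694 = 0.5413.
φ₁ = arccos(0.5413) ≈ 57.2°.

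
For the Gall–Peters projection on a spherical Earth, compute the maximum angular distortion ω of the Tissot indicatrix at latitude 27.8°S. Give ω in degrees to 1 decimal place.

25.4°

The Gall–Peters projection is cylindrical equal-area with φ₀ = 45°. A cylindrical equal-area projection with standard parallel φ₀ has meridian scale h = cos φ / cos φ₀ and parallel scale k = cos φ₀ / cos φ (so areas are preserved, h·k = 1).
At 27.8°: h = 1.251, k = 0.7994; principal scales a = 1.251, b = 0.7994.
sin(ω/2) = (a − b)/(a + b) = 0.4516/2.050 = 0.2203, so ω = 2 arcsin(0.2203) ≈ 25.4°.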